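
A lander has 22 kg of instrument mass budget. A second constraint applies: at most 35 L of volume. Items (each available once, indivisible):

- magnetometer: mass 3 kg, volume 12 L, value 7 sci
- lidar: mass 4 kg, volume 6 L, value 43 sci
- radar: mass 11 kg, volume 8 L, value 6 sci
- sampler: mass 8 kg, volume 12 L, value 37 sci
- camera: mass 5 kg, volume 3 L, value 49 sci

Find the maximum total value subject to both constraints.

136 sci

Feasible sets respecting both limits:
- magnetometer+lidar+sampler+camera: mass 20, volume 33, value 136
- lidar+sampler+camera: mass 17, volume 21, value 129
- magnetometer+lidar+camera: mass 12, volume 21, value 99
- lidar+radar+camera: mass 20, volume 17, value 98
Best: 136 sci.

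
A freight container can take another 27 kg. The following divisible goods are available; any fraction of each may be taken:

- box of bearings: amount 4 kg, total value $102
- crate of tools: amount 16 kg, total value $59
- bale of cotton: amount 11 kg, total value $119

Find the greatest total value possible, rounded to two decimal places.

265.25

Take in order of value per unit:
- box of bearings (102/4 per unit): all 4 → value 102, running total 102.00
- bale of cotton (119/11 per unit): all 11 → value 119, running total 221.00
- crate of tools (59/16 per unit): 12 of 16 → value 12×59/16 = 44.2500, running total 265.25
Total 265.25.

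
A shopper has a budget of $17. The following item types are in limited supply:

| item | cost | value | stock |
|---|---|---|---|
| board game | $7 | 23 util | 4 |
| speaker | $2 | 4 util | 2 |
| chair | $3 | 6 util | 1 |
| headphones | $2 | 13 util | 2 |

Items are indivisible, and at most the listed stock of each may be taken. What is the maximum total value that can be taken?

Best selections within cost 17 and stock limits:
- 1×board game + 1×speaker + 1×chair + 2×headphones: cost 16, value 59
- 2×board game + 1×headphones: cost 16, value 59
- 1×board game + 2×speaker + 2×headphones: cost 15, value 57
Best: 59 util.

59 util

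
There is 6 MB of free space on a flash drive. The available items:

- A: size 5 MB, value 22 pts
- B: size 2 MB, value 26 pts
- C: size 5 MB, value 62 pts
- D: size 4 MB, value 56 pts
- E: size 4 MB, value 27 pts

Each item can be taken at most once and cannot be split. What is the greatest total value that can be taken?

82 pts

Check high-value combinations within 6 MB:
- B+D: size 2+4=6, value 26+56=82
- C: size 5, value 62
- D: size 4, value 56
- B+E: size 2+4=6, value 26+27=53
- E: size 4, value 27
Best: 82 pts.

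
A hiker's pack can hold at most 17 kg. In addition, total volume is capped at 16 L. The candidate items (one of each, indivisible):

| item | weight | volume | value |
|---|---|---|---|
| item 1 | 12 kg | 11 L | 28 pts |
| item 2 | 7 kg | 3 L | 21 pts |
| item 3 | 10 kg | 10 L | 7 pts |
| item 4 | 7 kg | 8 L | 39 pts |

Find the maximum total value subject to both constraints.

Feasible sets respecting both limits:
- item 2+item 4: weight 14, volume 11, value 60
- item 4: weight 7, volume 8, value 39
- item 1: weight 12, volume 11, value 28
- item 2+item 3: weight 17, volume 13, value 28
Best: 60 pts.

60 pts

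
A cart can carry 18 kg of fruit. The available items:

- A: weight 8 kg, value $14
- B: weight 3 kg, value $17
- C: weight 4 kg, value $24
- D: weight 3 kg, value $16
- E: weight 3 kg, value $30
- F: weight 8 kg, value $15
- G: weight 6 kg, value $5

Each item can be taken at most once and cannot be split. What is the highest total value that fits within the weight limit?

This is a 0/1 knapsack; check combinations near the capacity.
- B+C+D+E: weight 3+4+3+3=13, value 17+24+16+30=87
- B+C+E+F: weight 3+4+3+8=18, value 17+24+30+15=86
- A+B+C+E: weight 8+3+4+3=18, value 14+17+24+30=85
Best: $87.

$87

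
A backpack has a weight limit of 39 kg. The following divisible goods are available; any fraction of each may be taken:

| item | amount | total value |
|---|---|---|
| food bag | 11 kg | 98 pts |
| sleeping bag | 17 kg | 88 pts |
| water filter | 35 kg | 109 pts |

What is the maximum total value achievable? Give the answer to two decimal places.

Take in order of value per unit:
- food bag (98/11 per unit): all 11 → value 98, running total 98.00
- sleeping bag (88/17 per unit): all 17 → value 88, running total 186.00
- water filter (109/35 per unit): 11 of 35 → value 11×109/35 = 34.2571, running total 220.26
Total 220.26.

220.26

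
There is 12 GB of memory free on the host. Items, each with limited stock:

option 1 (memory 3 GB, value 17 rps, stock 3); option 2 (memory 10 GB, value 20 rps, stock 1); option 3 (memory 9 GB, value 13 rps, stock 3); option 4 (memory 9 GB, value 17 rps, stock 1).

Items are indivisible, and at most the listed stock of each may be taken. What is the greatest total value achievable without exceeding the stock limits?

Best selections within memory 12 and stock limits:
- 3×option 1: memory 9, value 51
- 2×option 1: memory 6, value 34
- 1×option 1 + 1×option 4: memory 12, value 34
- 1×option 1 + 1×option 3: memory 12, value 30
Best: 51 rps.

51 rps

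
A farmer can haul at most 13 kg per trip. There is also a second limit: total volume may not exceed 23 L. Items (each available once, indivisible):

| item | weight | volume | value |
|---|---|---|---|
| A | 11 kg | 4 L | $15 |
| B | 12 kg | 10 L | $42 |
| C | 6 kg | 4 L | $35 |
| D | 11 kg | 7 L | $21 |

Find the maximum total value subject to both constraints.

Feasible sets respecting both limits:
- B: weight 12, volume 10, value 42
- C: weight 6, volume 4, value 35
- D: weight 11, volume 7, value 21
Best: $42.

$42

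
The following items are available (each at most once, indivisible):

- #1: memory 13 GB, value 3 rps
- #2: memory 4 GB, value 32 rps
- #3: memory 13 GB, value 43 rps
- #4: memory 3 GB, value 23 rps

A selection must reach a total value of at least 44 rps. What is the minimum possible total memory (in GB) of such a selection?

7

Subsets with value ≥ 44, sorted by total memory:
- #2+#4: memory 7, value 55
- #3+#4: memory 16, value 66
- #2+#3: memory 17, value 75
- #2+#3+#4: memory 20, value 98
Minimum memory: 7 GB.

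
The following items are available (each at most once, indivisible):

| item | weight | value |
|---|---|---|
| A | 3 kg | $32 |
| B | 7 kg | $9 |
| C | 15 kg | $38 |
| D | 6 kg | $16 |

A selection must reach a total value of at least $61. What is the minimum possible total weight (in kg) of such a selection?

Subsets with value ≥ 61, sorted by total weight:
- A+C: weight 18, value 70
- A+C+D: weight 24, value 86
Minimum weight: 18 kg.

18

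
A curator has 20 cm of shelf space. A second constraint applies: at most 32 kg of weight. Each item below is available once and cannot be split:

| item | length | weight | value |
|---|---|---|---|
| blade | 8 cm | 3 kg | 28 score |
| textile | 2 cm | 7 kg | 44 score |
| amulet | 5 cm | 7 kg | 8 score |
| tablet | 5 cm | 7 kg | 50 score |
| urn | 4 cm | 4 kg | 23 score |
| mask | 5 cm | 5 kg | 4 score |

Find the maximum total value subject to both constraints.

Feasible sets respecting both limits:
- blade+textile+tablet+urn: length 19, weight 21, value 145
- blade+textile+amulet+tablet: length 20, weight 24, value 130
- blade+textile+tablet+mask: length 20, weight 22, value 126
Best: 145 score.

145 score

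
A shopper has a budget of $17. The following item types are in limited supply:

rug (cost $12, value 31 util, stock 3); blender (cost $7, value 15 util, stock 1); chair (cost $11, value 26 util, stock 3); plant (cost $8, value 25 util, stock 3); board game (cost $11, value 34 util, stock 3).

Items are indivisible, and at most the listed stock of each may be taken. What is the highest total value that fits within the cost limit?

50 util

Best selections within cost 17 and stock limits:
- 2×plant: cost 16, value 50
- 1×blender + 1×plant: cost 15, value 40
- 1×board game: cost 11, value 34
- 1×rug: cost 12, value 31
Best: 50 util.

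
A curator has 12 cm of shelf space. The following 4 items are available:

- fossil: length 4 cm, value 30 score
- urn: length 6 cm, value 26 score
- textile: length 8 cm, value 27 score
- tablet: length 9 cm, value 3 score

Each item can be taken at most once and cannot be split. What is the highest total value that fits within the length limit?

57 score

Check high-value combinations within 12 cm:
- fossil+textile: length 4+8=12, value 30+27=57
- fossil+urn: length 4+6=10, value 30+26=56
- fossil: length 4, value 30
- textile: length 8, value 27
- urn: length 6, value 26
Best: 57 score.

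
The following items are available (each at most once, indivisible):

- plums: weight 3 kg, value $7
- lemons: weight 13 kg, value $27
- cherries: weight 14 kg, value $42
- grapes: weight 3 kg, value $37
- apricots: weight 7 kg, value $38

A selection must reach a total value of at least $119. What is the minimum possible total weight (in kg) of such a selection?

Subsets with value ≥ 119, sorted by total weight:
- plums+cherries+grapes+apricots: weight 27, value 124
- lemons+cherries+grapes+apricots: weight 37, value 144
Minimum weight: 27 kg.

27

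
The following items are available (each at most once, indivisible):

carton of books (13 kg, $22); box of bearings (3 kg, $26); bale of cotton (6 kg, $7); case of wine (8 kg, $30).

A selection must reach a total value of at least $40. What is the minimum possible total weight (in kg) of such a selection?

11

Subsets with value ≥ 40, sorted by total weight:
- box of bearings+case of wine: weight 11, value 56
- carton of books+box of bearings: weight 16, value 48
Minimum weight: 11 kg.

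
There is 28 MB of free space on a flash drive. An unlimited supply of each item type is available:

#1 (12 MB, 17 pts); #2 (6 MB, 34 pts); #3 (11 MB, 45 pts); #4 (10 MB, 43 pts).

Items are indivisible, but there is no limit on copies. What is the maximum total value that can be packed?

Best value-per-unit is #2 at 34/6; filling with it alone gives 4×34 = 136.
Optimal mix: 3×#2 + 1×#4 → size 28, value 145.

145 pts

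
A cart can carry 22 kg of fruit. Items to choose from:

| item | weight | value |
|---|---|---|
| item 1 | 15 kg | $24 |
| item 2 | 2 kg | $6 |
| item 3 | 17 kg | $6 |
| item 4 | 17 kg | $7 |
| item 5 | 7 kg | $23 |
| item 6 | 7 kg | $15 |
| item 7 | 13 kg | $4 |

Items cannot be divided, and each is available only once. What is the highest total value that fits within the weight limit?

$47

Check high-value combinations within 22 kg:
- item 1+item 5: weight 15+7=22, value 24+23=47
- item 2+item 5+item 6: weight 2+7+7=16, value 6+23+15=44
- item 1+item 6: weight 15+7=22, value 24+15=39
- item 5+item 6: weight 7+7=14, value 23+15=38
- item 2+item 5+item 7: weight 2+7+13=22, value 6+23+4=33
Best: $47.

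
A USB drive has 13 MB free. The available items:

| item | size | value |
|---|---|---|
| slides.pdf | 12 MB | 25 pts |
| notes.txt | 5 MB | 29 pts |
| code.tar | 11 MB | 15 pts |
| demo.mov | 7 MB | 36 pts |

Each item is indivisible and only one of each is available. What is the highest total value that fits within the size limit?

Check high-value combinations within 13 MB:
- notes.txt+demo.mov: size 5+7=12, value 29+36=65
- demo.mov: size 7, value 36
- notes.txt: size 5, value 29
Best: 65 pts.

65 pts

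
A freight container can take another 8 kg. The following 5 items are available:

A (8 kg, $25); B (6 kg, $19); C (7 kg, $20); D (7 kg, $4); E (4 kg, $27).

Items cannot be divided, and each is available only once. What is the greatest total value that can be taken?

$27

Check high-value combinations within 8 kg:
- E: weight 4, value 27
- A: weight 8, value 25
- C: weight 7, value 20
Best: $27.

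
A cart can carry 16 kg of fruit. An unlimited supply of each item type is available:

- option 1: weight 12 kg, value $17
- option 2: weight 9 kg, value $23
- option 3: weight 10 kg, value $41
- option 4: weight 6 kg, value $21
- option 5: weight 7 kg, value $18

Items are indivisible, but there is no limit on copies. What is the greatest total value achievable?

Best value-per-unit is option 3 at 41/10; filling with it alone gives 1×41 = 41.
Optimal mix: 1×option 3 + 1×option 4 → weight 16, value 62.

$62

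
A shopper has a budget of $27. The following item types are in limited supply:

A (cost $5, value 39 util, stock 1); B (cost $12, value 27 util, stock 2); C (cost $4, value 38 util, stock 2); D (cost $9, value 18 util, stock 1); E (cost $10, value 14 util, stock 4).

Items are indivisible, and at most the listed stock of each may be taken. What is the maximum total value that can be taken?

142 util

Top feasible selections:
- 1×A + 1×B + 2×C: cost 25, value 142
- 1×A + 2×C + 1×D: cost 22, value 133
- 1×A + 2×C + 1×E: cost 23, value 129
Best: 142 util.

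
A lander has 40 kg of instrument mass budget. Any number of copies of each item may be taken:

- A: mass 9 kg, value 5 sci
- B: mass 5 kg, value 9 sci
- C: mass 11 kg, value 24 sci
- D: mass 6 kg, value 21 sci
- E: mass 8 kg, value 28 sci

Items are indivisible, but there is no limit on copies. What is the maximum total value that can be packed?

Best value-per-unit is D at 21/6; filling with it alone gives 6×21 = 126.
Optimal mix: 4×D + 2×E → mass 40, value 140.

140 sci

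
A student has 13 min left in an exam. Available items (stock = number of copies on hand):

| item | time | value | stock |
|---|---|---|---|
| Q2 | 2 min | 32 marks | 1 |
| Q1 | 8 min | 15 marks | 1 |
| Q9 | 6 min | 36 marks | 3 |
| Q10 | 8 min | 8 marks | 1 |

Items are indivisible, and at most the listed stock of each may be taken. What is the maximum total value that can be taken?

Top feasible selections:
- 2×Q9: time 12, value 72
- 1×Q2 + 1×Q9: time 8, value 68
- 1×Q2 + 1×Q1: time 10, value 47
- 1×Q2 + 1×Q10: time 10, value 40
Best: 72 marks.

72 marks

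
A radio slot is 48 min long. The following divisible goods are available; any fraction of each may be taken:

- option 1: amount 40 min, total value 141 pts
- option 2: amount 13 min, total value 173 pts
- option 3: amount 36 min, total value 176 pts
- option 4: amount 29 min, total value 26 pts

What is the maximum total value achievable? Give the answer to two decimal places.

Take in order of value per unit:
- option 2 (173/13 per unit): all 13 → value 173, running total 173.00
- option 3 (176/36 per unit): 35 of 36 → value 35×176/36 = 171.1111, running total 344.11
Total 344.11.

344.11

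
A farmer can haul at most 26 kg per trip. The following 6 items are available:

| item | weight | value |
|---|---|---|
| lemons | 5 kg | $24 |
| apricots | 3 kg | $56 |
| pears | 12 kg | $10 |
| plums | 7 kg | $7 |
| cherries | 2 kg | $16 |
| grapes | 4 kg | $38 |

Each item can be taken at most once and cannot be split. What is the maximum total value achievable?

$144

This is a 0/1 knapsack; check combinations near the capacity.
- lemons+apricots+pears+cherries+grapes: weight 5+3+12+2+4=26, value 24+56+10+16+38=144
- lemons+apricots+plums+cherries+grapes: weight 5+3+7+2+4=21, value 24+56+7+16+38=141
- lemons+apricots+cherries+grapes: weight 5+3+2+4=14, value 24+56+16+38=134
- lemons+apricots+pears+grapes: weight 5+3+12+4=24, value 24+56+10+38=128
- lemons+apricots+plums+grapes: weight 5+3+7+4=19, value 24+56+7+38=125
Best: $144.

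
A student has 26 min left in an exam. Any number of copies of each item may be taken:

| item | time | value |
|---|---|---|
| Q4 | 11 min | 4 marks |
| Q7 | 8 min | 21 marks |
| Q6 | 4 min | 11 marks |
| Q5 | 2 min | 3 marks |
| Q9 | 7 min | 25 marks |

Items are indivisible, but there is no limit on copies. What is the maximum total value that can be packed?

86 marks

Best value-per-unit is Q9 at 25/7; filling with it alone gives 3×25 = 75.
Optimal mix: 1×Q6 + 3×Q9 → time 25, value 86.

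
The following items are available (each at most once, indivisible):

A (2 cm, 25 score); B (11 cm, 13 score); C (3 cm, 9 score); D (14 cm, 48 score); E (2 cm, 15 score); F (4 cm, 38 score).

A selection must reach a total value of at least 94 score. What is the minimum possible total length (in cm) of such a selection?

Subsets with value ≥ 94, sorted by total length:
- A+D+F: length 20, value 111
- D+E+F: length 20, value 101
- A+C+D+E: length 21, value 97
- C+D+F: length 21, value 95
Minimum length: 20 cm.

20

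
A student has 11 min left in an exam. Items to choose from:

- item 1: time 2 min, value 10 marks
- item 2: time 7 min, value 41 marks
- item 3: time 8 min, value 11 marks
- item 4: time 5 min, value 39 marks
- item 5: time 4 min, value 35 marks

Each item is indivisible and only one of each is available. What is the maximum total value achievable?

84 marks

Check high-value combinations within 11 min:
- item 1+item 4+item 5: time 2+5+4=11, value 10+39+35=84
- item 2+item 5: time 7+4=11, value 41+35=76
- item 4+item 5: time 5+4=9, value 39+35=74
Best: 84 marks.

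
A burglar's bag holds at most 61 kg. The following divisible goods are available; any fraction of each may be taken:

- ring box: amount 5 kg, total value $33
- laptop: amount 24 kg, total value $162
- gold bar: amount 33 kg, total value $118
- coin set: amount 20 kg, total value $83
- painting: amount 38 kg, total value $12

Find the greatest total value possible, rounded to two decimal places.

Take in order of value per unit:
- laptop (162/24 per unit): all 24 → value 162, running total 162.00
- ring box (33/5 per unit): all 5 → value 33, running total 195.00
- coin set (83/20 per unit): all 20 → value 83, running total 278.00
- gold bar (118/33 per unit): 12 of 33 → value 12×118/33 = 42.9091, running total 320.91
Total 320.91.

320.91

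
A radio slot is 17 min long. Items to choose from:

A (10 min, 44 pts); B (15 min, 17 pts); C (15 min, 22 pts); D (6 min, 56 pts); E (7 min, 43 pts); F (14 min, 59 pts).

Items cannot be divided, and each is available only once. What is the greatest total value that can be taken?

Check high-value combinations within 17 min:
- A+D: duration 10+6=16, value 44+56=100
- D+E: duration 6+7=13, value 56+43=99
- A+E: duration 10+7=17, value 44+43=87
Best: 100 pts.

100 pts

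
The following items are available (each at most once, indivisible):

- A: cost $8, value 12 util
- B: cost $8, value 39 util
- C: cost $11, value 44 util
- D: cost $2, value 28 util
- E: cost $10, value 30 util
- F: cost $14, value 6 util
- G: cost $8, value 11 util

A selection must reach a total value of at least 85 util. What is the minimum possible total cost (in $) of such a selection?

Subsets with value ≥ 85, sorted by total cost:
- B+D+E: cost 20, value 97
- B+C+D: cost 21, value 111
Minimum cost: 20 $.

20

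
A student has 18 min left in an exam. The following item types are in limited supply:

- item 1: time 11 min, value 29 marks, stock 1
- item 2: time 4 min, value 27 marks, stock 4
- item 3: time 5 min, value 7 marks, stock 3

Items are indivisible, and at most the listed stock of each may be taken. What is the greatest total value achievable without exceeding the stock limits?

108 marks

Best selections within time 18 and stock limits:
- 4×item 2: time 16, value 108
- 3×item 2 + 1×item 3: time 17, value 88
Best: 108 marks.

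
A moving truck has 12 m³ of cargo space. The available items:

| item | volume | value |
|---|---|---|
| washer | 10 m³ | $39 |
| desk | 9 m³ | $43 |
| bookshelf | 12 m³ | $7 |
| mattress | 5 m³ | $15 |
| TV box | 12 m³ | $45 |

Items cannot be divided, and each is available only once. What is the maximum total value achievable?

Check high-value combinations within 12 m³:
- TV box: volume 12, value 45
- desk: volume 9, value 43
- washer: volume 10, value 39
Best: $45.

$45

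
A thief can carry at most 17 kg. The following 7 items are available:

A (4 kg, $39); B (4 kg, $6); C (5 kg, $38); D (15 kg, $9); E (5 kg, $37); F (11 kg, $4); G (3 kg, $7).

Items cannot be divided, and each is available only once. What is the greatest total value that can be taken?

Check high-value combinations within 17 kg:
- A+C+E+G: weight 4+5+5+3=17, value 39+38+37+7=121
- A+C+E: weight 4+5+5=14, value 39+38+37=114
- A+B+C+G: weight 4+4+5+3=16, value 39+6+38+7=90
Best: $121.

$121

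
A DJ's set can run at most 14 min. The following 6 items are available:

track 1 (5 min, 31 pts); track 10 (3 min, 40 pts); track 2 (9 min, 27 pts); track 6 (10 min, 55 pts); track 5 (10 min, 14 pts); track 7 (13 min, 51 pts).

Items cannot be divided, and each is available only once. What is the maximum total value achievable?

95 pts

Check high-value combinations within 14 min:
- track 10+track 6: duration 3+10=13, value 40+55=95
- track 1+track 10: duration 5+3=8, value 31+40=71
- track 10+track 2: duration 3+9=12, value 40+27=67
- track 1+track 2: duration 5+9=14, value 31+27=58
Best: 95 pts.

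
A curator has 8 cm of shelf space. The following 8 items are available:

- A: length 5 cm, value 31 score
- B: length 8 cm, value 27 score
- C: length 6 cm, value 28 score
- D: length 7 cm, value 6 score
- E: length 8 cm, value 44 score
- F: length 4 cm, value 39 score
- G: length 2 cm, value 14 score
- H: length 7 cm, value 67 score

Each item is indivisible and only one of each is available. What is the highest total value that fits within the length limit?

67 score

Check high-value combinations within 8 cm:
- H: length 7, value 67
- F+G: length 4+2=6, value 39+14=53
- A+G: length 5+2=7, value 31+14=45
Best: 67 score.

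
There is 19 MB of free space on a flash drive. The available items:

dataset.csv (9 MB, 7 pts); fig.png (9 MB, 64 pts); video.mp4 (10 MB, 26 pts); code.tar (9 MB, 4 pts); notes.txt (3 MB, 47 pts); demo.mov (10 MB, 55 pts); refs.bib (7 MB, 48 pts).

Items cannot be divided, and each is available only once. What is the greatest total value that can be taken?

159 pts

Check high-value combinations within 19 MB:
- fig.png+notes.txt+refs.bib: size 9+3+7=19, value 64+47+48=159
- fig.png+demo.mov: size 9+10=19, value 64+55=119
- fig.png+refs.bib: size 9+7=16, value 64+48=112
Best: 159 pts.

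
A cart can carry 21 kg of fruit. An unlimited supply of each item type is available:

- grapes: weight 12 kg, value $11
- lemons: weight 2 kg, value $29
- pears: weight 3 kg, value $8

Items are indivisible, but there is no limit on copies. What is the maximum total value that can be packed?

$290

Best value-per-unit is lemons at 29/2, and filling with it alone uses weight 10×2=20. No mix of the others beats 10×29 = 290.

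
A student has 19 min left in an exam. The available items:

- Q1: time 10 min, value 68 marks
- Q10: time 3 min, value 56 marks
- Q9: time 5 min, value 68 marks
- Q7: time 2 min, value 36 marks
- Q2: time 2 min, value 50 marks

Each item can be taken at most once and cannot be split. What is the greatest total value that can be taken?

222 marks

Check high-value combinations within 19 min:
- Q1+Q9+Q7+Q2: time 10+5+2+2=19, value 68+68+36+50=222
- Q10+Q9+Q7+Q2: time 3+5+2+2=12, value 56+68+36+50=210
- Q1+Q10+Q7+Q2: time 10+3+2+2=17, value 68+56+36+50=210
Best: 222 marks.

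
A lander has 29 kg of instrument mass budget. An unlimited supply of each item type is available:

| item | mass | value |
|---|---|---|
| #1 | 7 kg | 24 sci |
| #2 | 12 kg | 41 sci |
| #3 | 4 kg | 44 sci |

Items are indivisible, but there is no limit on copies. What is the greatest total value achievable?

308 sci

Best value-per-unit is #3 at 44/4, and filling with it alone uses mass 7×4=28. No mix of the others beats 7×44 = 308.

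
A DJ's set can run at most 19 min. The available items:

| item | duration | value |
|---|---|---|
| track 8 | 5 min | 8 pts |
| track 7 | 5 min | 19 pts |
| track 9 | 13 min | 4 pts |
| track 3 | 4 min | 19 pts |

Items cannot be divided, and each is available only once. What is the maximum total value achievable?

46 pts

This is a 0/1 knapsack; check combinations near the capacity.
- track 8+track 7+track 3: duration 5+5+4=14, value 8+19+19=46
- track 7+track 3: duration 5+4=9, value 19+19=38
- track 8+track 3: duration 5+4=9, value 8+19=27
- track 8+track 7: duration 5+5=10, value 8+19=27
- track 9+track 3: duration 13+4=17, value 4+19=23
Best: 46 pts.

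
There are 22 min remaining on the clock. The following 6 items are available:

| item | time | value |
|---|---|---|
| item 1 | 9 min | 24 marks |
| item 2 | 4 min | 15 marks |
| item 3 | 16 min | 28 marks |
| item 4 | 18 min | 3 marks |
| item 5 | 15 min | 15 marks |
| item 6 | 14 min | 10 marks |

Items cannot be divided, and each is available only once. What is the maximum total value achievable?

Check high-value combinations within 22 min:
- item 2+item 3: time 4+16=20, value 15+28=43
- item 1+item 2: time 9+4=13, value 24+15=39
- item 2+item 5: time 4+15=19, value 15+15=30
Best: 43 marks.

43 marks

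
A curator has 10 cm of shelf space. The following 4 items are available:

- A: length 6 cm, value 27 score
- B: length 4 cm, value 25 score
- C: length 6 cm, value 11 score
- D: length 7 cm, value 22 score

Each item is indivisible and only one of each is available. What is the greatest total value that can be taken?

Check high-value combinations within 10 cm:
- A+B: length 6+4=10, value 27+25=52
- B+C: length 4+6=10, value 25+11=36
- A: length 6, value 27
Best: 52 score.

52 score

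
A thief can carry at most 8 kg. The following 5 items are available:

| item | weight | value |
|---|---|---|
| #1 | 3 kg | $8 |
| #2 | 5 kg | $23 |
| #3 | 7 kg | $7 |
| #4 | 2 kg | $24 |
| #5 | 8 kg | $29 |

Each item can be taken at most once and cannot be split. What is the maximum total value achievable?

Check high-value combinations within 8 kg:
- #2+#4: weight 5+2=7, value 23+24=47
- #1+#4: weight 3+2=5, value 8+24=32
- #1+#2: weight 3+5=8, value 8+23=31
- #5: weight 8, value 29
Best: $47.

$47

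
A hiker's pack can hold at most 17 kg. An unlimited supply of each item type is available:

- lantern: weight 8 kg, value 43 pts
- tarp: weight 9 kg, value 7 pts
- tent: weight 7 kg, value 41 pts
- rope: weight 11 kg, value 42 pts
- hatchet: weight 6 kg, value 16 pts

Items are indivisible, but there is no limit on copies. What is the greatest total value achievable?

86 pts

Best value-per-unit is tent at 41/7; filling with it alone gives 2×41 = 82.
Optimal mix: 2×lantern → weight 16, value 86.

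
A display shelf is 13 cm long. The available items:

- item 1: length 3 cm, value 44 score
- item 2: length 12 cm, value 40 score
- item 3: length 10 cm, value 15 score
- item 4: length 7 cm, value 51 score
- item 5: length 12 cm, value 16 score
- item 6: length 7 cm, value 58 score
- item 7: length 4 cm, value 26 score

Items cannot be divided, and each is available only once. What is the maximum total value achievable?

102 score

This is a 0/1 knapsack; check combinations near the capacity.
- item 1+item 6: length 3+7=10, value 44+58=102
- item 1+item 4: length 3+7=10, value 44+51=95
- item 6+item 7: length 7+4=11, value 58+26=84
- item 4+item 7: length 7+4=11, value 51+26=77
- item 1+item 7: length 3+4=7, value 44+26=70
Best: 102 score.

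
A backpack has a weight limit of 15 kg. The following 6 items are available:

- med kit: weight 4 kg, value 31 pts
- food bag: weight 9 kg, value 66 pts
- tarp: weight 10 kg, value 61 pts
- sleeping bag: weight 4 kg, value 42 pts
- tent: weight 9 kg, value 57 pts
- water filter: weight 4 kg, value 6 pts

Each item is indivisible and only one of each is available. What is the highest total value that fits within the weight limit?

108 pts

Check high-value combinations within 15 kg:
- food bag+sleeping bag: weight 9+4=13, value 66+42=108
- tarp+sleeping bag: weight 10+4=14, value 61+42=103
- sleeping bag+tent: weight 4+9=13, value 42+57=99
Best: 108 pts.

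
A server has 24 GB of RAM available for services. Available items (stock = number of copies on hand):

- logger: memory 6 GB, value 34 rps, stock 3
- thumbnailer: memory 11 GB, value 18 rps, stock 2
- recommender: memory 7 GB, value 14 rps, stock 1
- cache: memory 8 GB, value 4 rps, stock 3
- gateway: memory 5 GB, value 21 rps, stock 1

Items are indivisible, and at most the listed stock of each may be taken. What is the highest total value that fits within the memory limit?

Top feasible selections:
- 3×logger + 1×gateway: memory 23, value 123
- 2×logger + 1×recommender + 1×gateway: memory 24, value 103
- 3×logger: memory 18, value 102
Best: 123 rps.

123 rps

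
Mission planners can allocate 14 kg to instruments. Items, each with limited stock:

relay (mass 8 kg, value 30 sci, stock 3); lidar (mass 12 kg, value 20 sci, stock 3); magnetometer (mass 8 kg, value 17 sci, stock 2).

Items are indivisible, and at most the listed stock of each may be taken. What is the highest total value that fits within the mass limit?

Best selections within mass 14 and stock limits:
- 1×relay: mass 8, value 30
- 1×lidar: mass 12, value 20
- 1×magnetometer: mass 8, value 17
Best: 30 sci.

30 sci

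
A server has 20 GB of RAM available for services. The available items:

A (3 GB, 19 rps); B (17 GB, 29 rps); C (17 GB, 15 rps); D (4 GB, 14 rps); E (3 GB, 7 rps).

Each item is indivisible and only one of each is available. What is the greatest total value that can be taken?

This is a 0/1 knapsack; check combinations near the capacity.
- A+B: memory 3+17=20, value 19+29=48
- A+D+E: memory 3+4+3=10, value 19+14+7=40
- B+E: memory 17+3=20, value 29+7=36
Best: 48 rps.

48 rps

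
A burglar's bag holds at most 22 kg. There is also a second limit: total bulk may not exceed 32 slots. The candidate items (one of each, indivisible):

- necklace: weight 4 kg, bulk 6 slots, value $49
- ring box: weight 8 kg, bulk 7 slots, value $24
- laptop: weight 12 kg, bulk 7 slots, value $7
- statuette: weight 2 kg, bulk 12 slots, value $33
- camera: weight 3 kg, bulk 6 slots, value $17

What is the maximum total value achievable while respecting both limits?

Feasible sets respecting both limits:
- necklace+ring box+statuette+camera: weight 17, bulk 31, value 123
- necklace+ring box+statuette: weight 14, bulk 25, value 106
- necklace+laptop+statuette+camera: weight 21, bulk 31, value 106
- necklace+statuette+camera: weight 9, bulk 24, value 99
Best: $123.

$123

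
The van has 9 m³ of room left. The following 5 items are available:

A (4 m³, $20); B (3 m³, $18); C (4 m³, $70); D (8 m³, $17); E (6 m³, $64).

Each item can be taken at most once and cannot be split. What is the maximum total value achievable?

Check high-value combinations within 9 m³:
- A+C: volume 4+4=8, value 20+70=90
- B+C: volume 3+4=7, value 18+70=88
- B+E: volume 3+6=9, value 18+64=82
Best: $90.

$90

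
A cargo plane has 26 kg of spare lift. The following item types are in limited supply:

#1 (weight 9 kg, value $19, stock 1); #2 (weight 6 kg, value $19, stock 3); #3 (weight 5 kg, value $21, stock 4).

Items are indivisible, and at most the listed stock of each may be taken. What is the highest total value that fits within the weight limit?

Best selections within weight 26 and stock limits:
- 1×#2 + 4×#3: weight 26, value 103
- 4×#3: weight 20, value 84
- 1×#2 + 3×#3: weight 21, value 82
Best: $103.

$103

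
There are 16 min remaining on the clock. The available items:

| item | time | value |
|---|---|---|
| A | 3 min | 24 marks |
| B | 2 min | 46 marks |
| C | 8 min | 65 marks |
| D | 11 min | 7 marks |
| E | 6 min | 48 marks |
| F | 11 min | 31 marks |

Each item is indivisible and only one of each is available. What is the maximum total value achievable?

Check high-value combinations within 16 min:
- B+C+E: time 2+8+6=16, value 46+65+48=159
- A+B+C: time 3+2+8=13, value 24+46+65=135
- A+B+E: time 3+2+6=11, value 24+46+48=118
Best: 159 marks.

159 marks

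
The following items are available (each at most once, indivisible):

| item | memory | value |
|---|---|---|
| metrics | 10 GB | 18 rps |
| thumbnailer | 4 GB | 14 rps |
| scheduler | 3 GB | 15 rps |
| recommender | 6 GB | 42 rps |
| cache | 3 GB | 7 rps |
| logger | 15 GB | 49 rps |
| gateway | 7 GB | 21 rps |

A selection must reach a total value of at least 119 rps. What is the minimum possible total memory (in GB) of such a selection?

28

Subsets with value ≥ 119, sorted by total memory:
- thumbnailer+scheduler+recommender+logger: memory 28, value 120
- thumbnailer+scheduler+recommender+cache+logger: memory 31, value 127
- scheduler+recommender+logger+gateway: memory 31, value 127
Minimum memory: 28 GB.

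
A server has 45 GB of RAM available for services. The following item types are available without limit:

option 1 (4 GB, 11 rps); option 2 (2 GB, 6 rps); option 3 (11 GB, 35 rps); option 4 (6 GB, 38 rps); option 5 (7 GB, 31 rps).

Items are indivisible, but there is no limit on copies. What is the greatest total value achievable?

272 rps

Best value-per-unit is option 4 at 38/6; filling with it alone gives 7×38 = 266.
Optimal mix: 1×option 2 + 7×option 4 → memory 44, value 272.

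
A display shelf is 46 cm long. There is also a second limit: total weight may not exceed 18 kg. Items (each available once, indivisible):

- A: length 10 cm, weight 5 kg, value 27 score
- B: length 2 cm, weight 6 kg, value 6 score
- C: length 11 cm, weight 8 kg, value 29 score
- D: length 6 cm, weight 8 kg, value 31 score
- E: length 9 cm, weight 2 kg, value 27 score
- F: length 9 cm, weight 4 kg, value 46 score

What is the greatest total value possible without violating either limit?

106 score

Feasible sets respecting both limits:
- A+B+E+F: length 30, weight 17, value 106
- A+D+F: length 25, weight 17, value 104
- D+E+F: length 24, weight 14, value 104
- A+C+F: length 30, weight 17, value 102
Best: 106 score.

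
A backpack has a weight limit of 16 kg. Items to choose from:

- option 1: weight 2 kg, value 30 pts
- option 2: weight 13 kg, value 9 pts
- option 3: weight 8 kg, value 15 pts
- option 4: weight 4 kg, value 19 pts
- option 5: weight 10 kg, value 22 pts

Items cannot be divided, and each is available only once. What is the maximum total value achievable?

71 pts

This is a 0/1 knapsack; check combinations near the capacity.
- option 1+option 4+option 5: weight 2+4+10=16, value 30+19+22=71
- option 1+option 3+option 4: weight 2+8+4=14, value 30+15+19=64
- option 1+option 5: weight 2+10=12, value 30+22=52
Best: 71 pts.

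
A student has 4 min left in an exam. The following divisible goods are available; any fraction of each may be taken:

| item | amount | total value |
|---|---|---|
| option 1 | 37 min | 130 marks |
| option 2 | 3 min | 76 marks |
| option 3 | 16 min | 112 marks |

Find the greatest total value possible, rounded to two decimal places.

Take in order of value per unit:
- option 2 (76/3 per unit): all 3 → value 76, running total 76.00
- option 3 (112/16 per unit): 1 of 16 → value 1×112/16 = 7.0000, running total 83.00
Total 83.00.

83.00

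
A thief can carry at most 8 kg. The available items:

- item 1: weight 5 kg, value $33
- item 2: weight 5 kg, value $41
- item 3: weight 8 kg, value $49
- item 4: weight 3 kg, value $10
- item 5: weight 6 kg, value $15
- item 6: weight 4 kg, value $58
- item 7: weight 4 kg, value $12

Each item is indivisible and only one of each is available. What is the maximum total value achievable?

$70

Check high-value combinations within 8 kg:
- item 6+item 7: weight 4+4=8, value 58+12=70
- item 4+item 6: weight 3+4=7, value 10+58=68
- item 6: weight 4, value 58
- item 2+item 4: weight 5+3=8, value 41+10=51
Best: $70.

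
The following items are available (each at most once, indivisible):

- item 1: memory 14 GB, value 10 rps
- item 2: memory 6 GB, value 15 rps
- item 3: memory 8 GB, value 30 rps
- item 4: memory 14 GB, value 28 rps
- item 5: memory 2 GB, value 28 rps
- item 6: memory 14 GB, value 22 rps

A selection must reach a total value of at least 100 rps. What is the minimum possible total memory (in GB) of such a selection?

Subsets with value ≥ 100, sorted by total memory:
- item 2+item 3+item 4+item 5: memory 30, value 101
- item 3+item 4+item 5+item 6: memory 38, value 108
- item 2+item 3+item 4+item 5+item 6: memory 44, value 123
Minimum memory: 30 GB.

30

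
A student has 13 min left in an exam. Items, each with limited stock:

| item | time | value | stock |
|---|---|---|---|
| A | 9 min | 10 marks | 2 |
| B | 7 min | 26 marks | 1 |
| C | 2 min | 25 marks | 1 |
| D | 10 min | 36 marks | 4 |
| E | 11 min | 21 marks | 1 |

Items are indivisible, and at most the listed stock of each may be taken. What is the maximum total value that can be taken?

Top feasible selections:
- 1×C + 1×D: time 12, value 61
- 1×B + 1×C: time 9, value 51
- 1×C + 1×E: time 13, value 46
Best: 61 marks.

61 marks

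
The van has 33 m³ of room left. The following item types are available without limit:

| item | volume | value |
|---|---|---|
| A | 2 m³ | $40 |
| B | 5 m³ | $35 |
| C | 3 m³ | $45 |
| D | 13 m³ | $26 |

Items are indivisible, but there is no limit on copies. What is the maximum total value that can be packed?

$645

Best value-per-unit is A at 40/2; filling with it alone gives 16×40 = 640.
Optimal mix: 15×A + 1×C → volume 33, value 645.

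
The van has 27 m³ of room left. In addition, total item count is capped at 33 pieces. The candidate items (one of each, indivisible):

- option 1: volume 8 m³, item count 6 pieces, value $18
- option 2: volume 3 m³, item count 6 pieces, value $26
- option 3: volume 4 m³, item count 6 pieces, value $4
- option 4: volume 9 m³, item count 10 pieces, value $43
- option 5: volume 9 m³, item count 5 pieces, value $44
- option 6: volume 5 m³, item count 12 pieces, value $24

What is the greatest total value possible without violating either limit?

Feasible sets respecting both limits:
- option 2+option 4+option 5+option 6: volume 26, item count 33, value 137
- option 2+option 3+option 4+option 5: volume 25, item count 27, value 117
- option 3+option 4+option 5+option 6: volume 27, item count 33, value 115
- option 2+option 4+option 5: volume 21, item count 21, value 113
Best: $137.

$137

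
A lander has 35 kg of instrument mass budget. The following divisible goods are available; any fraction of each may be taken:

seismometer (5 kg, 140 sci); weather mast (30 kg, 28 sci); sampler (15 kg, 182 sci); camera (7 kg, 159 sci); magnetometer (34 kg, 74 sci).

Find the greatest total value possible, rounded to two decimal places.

498.41

Take in order of value per unit:
- seismometer (140/5 per unit): all 5 → value 140, running total 140.00
- camera (159/7 per unit): all 7 → value 159, running total 299.00
- sampler (182/15 per unit): all 15 → value 182, running total 481.00
- magnetometer (74/34 per unit): 8 of 34 → value 8×74/34 = 17.4118, running total 498.41
Total 498.41.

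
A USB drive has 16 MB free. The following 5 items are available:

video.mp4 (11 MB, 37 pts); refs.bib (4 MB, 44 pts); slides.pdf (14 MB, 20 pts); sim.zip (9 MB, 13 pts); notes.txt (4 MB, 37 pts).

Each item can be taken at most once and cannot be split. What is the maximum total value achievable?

Check high-value combinations within 16 MB:
- refs.bib+notes.txt: size 4+4=8, value 44+37=81
- video.mp4+refs.bib: size 11+4=15, value 37+44=81
- video.mp4+notes.txt: size 11+4=15, value 37+37=74
Best: 81 pts.

81 pts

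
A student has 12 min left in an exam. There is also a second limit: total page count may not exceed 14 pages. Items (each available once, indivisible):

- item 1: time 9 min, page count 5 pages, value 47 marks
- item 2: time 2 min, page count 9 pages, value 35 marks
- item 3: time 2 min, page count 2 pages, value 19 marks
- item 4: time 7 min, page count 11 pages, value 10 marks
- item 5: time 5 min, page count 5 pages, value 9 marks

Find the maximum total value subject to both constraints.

82 marks

Feasible sets respecting both limits:
- item 1+item 2: time 11, page count 14, value 82
- item 1+item 3: time 11, page count 7, value 66
- item 2+item 3: time 4, page count 11, value 54
- item 1: time 9, page count 5, value 47
Best: 82 marks.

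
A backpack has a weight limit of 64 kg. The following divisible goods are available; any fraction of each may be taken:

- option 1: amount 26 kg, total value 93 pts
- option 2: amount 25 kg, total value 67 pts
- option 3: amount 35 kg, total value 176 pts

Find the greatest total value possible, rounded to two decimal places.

277.04

Take in order of value per unit:
- option 3 (176/35 per unit): all 35 → value 176, running total 176.00
- option 1 (93/26 per unit): all 26 → value 93, running total 269.00
- option 2 (67/25 per unit): 3 of 25 → value 3×67/25 = 8.0400, running total 277.04
Total 277.04.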